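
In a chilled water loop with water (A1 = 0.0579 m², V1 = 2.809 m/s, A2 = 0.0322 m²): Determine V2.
Formula: V_2 = \frac{A_1 V_1}{A_2}
V2 = 0.0579·2.809/0.0322 = 5.051 m/s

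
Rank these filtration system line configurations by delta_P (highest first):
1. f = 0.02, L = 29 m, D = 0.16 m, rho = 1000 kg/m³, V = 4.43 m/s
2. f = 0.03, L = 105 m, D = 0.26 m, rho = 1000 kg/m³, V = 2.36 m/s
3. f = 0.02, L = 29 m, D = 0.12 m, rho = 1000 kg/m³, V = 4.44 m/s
Case 1: delta_P = 35.57 kPa
Case 2: delta_P = 33.74 kPa
Case 3: delta_P = 47.64 kPa
Ranking (highest first): 3, 1, 2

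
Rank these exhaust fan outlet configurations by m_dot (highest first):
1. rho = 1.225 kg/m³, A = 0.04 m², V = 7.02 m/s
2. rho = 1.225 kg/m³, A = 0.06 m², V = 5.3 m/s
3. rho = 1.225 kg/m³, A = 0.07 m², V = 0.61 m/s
Case 1: m_dot = 0.344 kg/s
Case 2: m_dot = 0.3895 kg/s
Case 3: m_dot = 0.05231 kg/s
Ranking (highest first): 2, 1, 3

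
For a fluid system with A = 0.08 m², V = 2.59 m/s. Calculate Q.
Formula: Q = A V
Q = 0.08·2.59·1000 = 207.2 L/s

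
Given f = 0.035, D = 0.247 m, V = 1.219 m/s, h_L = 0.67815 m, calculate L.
Formula: h_L = f \frac{L}{D} \frac{V^2}{2g}
Substituting knowns: 0.67815 = 0.035·(L/0.247)·1.219²/(2·9.81)
Solving for L: L = 0.67815·2·9.81·0.247/(0.035·1.219²) = 63.19 m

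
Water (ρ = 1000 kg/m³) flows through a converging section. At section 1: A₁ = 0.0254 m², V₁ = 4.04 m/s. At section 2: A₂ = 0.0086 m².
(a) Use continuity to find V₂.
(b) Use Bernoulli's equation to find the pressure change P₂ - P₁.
(a) Continuity: A₁V₁=A₂V₂ -> V₂=A₁V₁/A₂=0.0254*4.04/0.0086=11.93 m/s
(b) Bernoulli: P₂-P₁=0.5*rho*(V₁^2-V₂^2)/1000=0.5*1000*(4.04^2-11.93^2)/1000=-63 kPa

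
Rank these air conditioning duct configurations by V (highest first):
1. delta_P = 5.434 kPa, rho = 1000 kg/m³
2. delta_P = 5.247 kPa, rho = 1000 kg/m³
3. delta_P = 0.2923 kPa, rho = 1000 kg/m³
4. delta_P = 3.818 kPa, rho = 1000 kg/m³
Case 1: V = 3.297 m/s
Case 2: V = 3.239 m/s
Case 3: V = 0.7646 m/s
Case 4: V = 2.763 m/s
Ranking (highest first): 1, 2, 4, 3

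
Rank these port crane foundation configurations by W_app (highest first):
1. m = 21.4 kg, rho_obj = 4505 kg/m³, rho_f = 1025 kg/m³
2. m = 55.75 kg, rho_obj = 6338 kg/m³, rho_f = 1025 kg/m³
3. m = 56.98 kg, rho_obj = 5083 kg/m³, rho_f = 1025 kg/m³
Case 1: W_app = 162.2 N
Case 2: W_app = 458.5 N
Case 3: W_app = 446.3 N
Ranking (highest first): 2, 3, 1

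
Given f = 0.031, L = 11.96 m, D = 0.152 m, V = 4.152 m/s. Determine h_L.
Formula: h_L = f \frac{L}{D} \frac{V^2}{2g}
h_L = 0.031·(11.96/0.152)·4.152²/(2·9.81) = 2.143 m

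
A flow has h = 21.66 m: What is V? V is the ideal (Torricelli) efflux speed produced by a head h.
Formula: V = \sqrt{2 g h}
V = √(2·9.81·21.66) = 20.61 m/s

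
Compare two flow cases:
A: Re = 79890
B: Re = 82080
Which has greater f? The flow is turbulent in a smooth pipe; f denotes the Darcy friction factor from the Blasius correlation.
f(A) = 0.0188, f(B) = 0.01867. Answer: A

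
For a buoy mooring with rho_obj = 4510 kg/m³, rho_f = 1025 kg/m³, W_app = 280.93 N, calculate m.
Formula: W_{app} = mg\left(1 - \frac{\rho_f}{\rho_{obj}}\right)
Substituting knowns: 280.93 = m·9.81·(1 − 1025/4510)
Solving for m: m = 280.93/(9.81·(1 − 1025/4510)) = 37.06 kg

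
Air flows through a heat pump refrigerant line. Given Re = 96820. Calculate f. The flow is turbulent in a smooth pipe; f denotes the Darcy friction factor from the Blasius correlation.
Formula: f = \frac{0.316}{Re^{0.25}}
f = 0.316/96820^0.25 = 0.01791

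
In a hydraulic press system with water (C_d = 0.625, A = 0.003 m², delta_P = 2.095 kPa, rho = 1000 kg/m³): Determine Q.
Formula: Q = C_d A \sqrt{\frac{2 \Delta P}{\rho}}
Q = 0.625·0.003·√(2·(2.095·1000)/1000)·1000 = 3.838 L/s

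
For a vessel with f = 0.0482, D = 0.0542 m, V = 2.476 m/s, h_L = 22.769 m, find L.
Formula: h_L = f \frac{L}{D} \frac{V^2}{2g}
Substituting knowns: 22.769 = 0.0482·(L/0.0542)·2.476²/(2·9.81)
Solving for L: L = 22.769·2·9.81·0.0542/(0.0482·2.476²) = 81.94 m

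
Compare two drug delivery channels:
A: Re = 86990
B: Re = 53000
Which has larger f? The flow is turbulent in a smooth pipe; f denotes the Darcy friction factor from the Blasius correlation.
f(A) = 0.0184, f(B) = 0.02083. Answer: B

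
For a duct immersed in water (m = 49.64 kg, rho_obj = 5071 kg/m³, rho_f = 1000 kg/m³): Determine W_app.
Formula: W_{app} = mg\left(1 - \frac{\rho_f}{\rho_{obj}}\right)
W_app = 49.64·9.81·(1 − 1000/5071) = 390.9 N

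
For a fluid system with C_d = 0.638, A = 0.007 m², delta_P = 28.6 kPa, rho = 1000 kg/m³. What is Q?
Formula: Q = C_d A \sqrt{\frac{2 \Delta P}{\rho}}
Q = 0.638·0.007·√(2·(28.6·1000)/1000)·1000 = 33.78 L/s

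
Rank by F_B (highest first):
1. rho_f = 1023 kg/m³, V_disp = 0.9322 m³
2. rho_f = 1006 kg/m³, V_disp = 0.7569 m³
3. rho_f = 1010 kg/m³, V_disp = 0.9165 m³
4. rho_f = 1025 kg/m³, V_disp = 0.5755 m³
Case 1: F_B = 9355 N
Case 2: F_B = 7470 N
Case 3: F_B = 9081 N
Case 4: F_B = 5787 N
Ranking (highest first): 1, 3, 2, 4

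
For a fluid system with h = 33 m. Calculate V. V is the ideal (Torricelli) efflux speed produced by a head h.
Formula: V = \sqrt{2 g h}
V = √(2·9.81·33) = 25.45 m/s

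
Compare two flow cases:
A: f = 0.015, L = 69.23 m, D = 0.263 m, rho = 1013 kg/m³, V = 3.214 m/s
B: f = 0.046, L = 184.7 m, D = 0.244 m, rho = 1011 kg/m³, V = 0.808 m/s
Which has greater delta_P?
delta_P(A) = 20.66 kPa, delta_P(B) = 11.49 kPa. Answer: A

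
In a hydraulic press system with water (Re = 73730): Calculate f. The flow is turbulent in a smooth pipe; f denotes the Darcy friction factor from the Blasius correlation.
Formula: f = \frac{0.316}{Re^{0.25}}
f = 0.316/73730^0.25 = 0.01918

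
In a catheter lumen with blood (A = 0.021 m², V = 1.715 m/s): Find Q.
Formula: Q = A V
Q = 0.021·1.715·1000 = 36.02 L/s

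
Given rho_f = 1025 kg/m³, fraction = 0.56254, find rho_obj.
Formula: f_{sub} = \frac{\rho_{obj}}{\rho_f}
Substituting knowns: 0.56254 = rho_obj/1025
Solving for rho_obj: rho_obj = 0.56254·1025 = 576.6 kg/m³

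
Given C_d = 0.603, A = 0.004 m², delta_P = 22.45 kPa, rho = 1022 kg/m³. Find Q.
Formula: Q = C_d A \sqrt{\frac{2 \Delta P}{\rho}}
Q = 0.603·0.004·√(2·(22.45·1000)/1022)·1000 = 15.99 L/s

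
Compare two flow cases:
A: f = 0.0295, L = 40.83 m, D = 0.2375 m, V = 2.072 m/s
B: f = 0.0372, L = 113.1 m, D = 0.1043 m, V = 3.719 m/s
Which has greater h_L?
h_L(A) = 1.11 m, h_L(B) = 28.44 m. Answer: B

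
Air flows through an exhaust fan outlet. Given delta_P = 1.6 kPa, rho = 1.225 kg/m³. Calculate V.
Formula: V = \sqrt{\frac{2 \Delta P}{\rho}}
V = √(2·(1.6·1000)/1.225) = 51.11 m/s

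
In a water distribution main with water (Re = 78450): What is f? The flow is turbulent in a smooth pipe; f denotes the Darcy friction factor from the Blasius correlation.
Formula: f = \frac{0.316}{Re^{0.25}}
f = 0.316/78450^0.25 = 0.01888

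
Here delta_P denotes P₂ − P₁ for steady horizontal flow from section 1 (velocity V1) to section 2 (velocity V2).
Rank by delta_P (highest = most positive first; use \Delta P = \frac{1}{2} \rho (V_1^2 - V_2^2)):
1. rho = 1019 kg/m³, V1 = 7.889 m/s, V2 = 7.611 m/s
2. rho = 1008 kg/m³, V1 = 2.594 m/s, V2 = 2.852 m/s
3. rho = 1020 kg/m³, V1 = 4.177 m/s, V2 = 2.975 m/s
Case 1: delta_P = 2.195 kPa
Case 2: delta_P = -0.7082 kPa
Case 3: delta_P = 4.384 kPa
Ranking (highest first): 3, 1, 2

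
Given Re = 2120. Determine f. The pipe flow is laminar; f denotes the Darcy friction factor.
Formula: f = \frac{64}{Re}
f = 64/2120 = 0.03019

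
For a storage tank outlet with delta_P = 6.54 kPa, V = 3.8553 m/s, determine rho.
Formula: V = \sqrt{\frac{2 \Delta P}{\rho}}
Substituting knowns: 3.8553 = √(2·(6.54·1000)/rho)
Solving for rho: rho = 2·(6.54·1000)/3.8553² = 880 kg/m³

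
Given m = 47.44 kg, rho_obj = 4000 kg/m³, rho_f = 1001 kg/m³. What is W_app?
Formula: W_{app} = mg\left(1 - \frac{\rho_f}{\rho_{obj}}\right)
W_app = 47.44·9.81·(1 − 1001/4000) = 348.9 N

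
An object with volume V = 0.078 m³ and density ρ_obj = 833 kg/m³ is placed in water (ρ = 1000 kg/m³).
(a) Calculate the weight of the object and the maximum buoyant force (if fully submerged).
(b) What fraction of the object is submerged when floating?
(a) W=rho_obj*g*V=833*9.81*0.078=637.4 N; F_B(max)=rho*g*V=1000*9.81*0.078=765.2 N
(b) Floating fraction=rho_obj/rho=833/1000=0.833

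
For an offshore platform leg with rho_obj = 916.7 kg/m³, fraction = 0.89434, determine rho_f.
Formula: f_{sub} = \frac{\rho_{obj}}{\rho_f}
Substituting knowns: 0.89434 = 916.7/rho_f
Solving for rho_f: rho_f = 916.7/0.89434 = 1025 kg/m³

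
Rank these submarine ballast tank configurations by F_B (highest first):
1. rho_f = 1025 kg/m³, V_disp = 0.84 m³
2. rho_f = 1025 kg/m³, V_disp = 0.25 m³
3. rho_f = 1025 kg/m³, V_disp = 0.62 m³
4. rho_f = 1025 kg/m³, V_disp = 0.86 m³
Case 1: F_B = 8446 N
Case 2: F_B = 2514 N
Case 3: F_B = 6234 N
Case 4: F_B = 8648 N
Ranking (highest first): 4, 1, 3, 2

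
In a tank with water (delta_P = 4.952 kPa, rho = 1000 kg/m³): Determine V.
Formula: V = \sqrt{\frac{2 \Delta P}{\rho}}
V = √(2·(4.952·1000)/1000) = 3.147 m/s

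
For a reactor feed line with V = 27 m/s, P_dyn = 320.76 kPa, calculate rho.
Formula: P_{dyn} = \frac{1}{2} \rho V^2
Substituting knowns: 320.76 = 0.5·rho·27²/1000
Solving for rho: rho = 2·(320.76·1000)/27² = 880 kg/m³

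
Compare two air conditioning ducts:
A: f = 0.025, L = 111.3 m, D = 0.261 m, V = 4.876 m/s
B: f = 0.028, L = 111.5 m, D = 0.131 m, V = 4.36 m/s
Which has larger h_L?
h_L(A) = 12.92 m, h_L(B) = 23.09 m. Answer: B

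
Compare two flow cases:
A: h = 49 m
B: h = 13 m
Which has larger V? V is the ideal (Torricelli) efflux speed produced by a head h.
V(A) = 31.01 m/s, V(B) = 15.97 m/s. Answer: A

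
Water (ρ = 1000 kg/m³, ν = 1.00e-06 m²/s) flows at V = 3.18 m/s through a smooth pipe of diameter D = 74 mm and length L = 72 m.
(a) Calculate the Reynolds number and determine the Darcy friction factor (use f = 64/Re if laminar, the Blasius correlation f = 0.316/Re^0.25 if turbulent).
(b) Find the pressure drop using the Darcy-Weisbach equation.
(a) Re = V·D/ν = 3.18·0.074/1.00e-06 = 235320 → turbulent (Re > 4000); f = 0.316/Re^0.25 = 0.316/235320^0.25 = 0.014347 (Blasius is strictly valid for Re ≲ 1e5; used here as the smooth-pipe estimate the problem specifies)
(b) Darcy-Weisbach: ΔP = f·(L/D)·½ρV²/1000 = 0.014347·(72/0.074)·½·1000·3.18²/1000 = 70.58 kPa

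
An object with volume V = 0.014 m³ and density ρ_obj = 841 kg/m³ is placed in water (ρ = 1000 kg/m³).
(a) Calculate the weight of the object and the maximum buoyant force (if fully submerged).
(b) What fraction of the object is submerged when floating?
(a) W=rho_obj*g*V=841*9.81*0.014=115.5 N; F_B(max)=rho*g*V=1000*9.81*0.014=137.3 N
(b) Floating fraction=rho_obj/rho=841/1000=0.841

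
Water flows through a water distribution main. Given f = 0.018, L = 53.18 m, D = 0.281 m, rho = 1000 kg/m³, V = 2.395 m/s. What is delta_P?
Formula: \Delta P = f \frac{L}{D} \frac{\rho V^2}{2}
delta_P = 0.018·(53.18/0.281)·0.5·1000·2.395²/1000 = 9.77 kPa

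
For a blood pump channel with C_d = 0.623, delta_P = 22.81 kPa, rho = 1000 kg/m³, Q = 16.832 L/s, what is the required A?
Formula: Q = C_d A \sqrt{\frac{2 \Delta P}{\rho}}
Substituting knowns: 16.832 = 0.623·A·√(2·(22.81·1000)/1000)·1000
Solving for A: A = (16.832/1000)/(0.623·√(2·(22.81·1000)/1000)) = 0.004 m²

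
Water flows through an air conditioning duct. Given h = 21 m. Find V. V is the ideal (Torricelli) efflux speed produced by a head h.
Formula: V = \sqrt{2 g h}
V = √(2·9.81·21) = 20.3 m/s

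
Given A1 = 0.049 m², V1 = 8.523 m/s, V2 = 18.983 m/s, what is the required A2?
Formula: V_2 = \frac{A_1 V_1}{A_2}
Substituting knowns: 18.983 = 0.049·8.523/A2
Solving for A2: A2 = 0.049·8.523/18.983 = 0.022 m²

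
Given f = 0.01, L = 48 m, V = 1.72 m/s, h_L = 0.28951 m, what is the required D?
Formula: h_L = f \frac{L}{D} \frac{V^2}{2g}
Substituting knowns: 0.28951 = 0.01·(48/D)·1.72²/(2·9.81)
Solving for D: D = 0.01·48·1.72²/(2·9.81·0.28951) = 0.25 m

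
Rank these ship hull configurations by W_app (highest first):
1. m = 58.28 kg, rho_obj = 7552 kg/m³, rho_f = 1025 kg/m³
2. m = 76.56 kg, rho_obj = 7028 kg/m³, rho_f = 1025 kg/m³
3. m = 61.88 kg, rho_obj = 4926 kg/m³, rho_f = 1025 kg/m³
Case 1: W_app = 494.1 N
Case 2: W_app = 641.5 N
Case 3: W_app = 480.7 N
Ranking (highest first): 2, 1, 3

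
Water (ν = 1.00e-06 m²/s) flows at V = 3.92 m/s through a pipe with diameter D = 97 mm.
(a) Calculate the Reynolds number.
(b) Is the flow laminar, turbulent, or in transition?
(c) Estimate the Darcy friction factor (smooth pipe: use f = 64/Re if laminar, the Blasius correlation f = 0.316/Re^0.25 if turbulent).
(a) Re = V·D/ν = 3.92·0.097/1.00e-06 = 380240
(b) Flow regime: turbulent (Re > 4000)
(c) Friction factor: f = 0.316/Re^0.25 = 0.316/380240^0.25 = 0.01273 (Blasius is strictly valid for Re ≲ 1e5; used here as the smooth-pipe estimate the problem specifies)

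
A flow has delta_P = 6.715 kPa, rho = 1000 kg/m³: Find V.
Formula: V = \sqrt{\frac{2 \Delta P}{\rho}}
V = √(2·(6.715·1000)/1000) = 3.665 m/s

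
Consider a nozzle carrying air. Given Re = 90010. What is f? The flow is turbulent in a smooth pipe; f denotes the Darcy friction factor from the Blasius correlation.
Formula: f = \frac{0.316}{Re^{0.25}}
f = 0.316/90010^0.25 = 0.01824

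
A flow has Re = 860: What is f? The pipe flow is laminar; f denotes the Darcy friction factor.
Formula: f = \frac{64}{Re}
f = 64/860 = 0.07442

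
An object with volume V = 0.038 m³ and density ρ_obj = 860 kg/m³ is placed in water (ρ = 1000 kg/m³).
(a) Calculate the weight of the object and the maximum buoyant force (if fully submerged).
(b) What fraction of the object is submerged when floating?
(a) W=rho_obj*g*V=860*9.81*0.038=320.6 N; F_B(max)=rho*g*V=1000*9.81*0.038=372.8 N
(b) Floating fraction=rho_obj/rho=860/1000=0.860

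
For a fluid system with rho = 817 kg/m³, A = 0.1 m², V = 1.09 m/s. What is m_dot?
Formula: \dot{m} = \rho A V
m_dot = 817·0.1·1.09 = 89.05 kg/s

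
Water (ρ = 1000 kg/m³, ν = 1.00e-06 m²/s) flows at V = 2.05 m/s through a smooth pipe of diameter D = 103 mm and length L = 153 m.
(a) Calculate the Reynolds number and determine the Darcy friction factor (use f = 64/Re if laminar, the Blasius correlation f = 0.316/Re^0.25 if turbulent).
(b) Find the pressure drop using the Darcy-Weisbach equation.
(a) Re = V·D/ν = 2.05·0.103/1.00e-06 = 211150 → turbulent (Re > 4000); f = 0.316/Re^0.25 = 0.316/211150^0.25 = 0.014741 (Blasius is strictly valid for Re ≲ 1e5; used here as the smooth-pipe estimate the problem specifies)
(b) Darcy-Weisbach: ΔP = f·(L/D)·½ρV²/1000 = 0.014741·(153/0.103)·½·1000·2.05²/1000 = 46.01 kPa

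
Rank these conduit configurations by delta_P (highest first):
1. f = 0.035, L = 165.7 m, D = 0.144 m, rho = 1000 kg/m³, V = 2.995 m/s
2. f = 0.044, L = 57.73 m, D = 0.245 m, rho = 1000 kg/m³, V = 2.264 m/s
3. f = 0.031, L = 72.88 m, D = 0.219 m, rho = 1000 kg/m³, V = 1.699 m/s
Case 1: delta_P = 180.6 kPa
Case 2: delta_P = 26.57 kPa
Case 3: delta_P = 14.89 kPa
Ranking (highest first): 1, 2, 3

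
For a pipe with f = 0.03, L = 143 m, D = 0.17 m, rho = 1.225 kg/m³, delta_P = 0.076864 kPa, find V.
Formula: \Delta P = f \frac{L}{D} \frac{\rho V^2}{2}
Substituting knowns: 0.076864 = 0.03·(143/0.17)·0.5·1.225·V²/1000
Solving for V: V = √((0.076864·1000)/(0.03·(143/0.17)·0.5·1.225)) = 2.23 m/s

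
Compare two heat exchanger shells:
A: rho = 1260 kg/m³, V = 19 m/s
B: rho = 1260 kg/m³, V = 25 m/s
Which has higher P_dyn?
P_dyn(A) = 227.4 kPa, P_dyn(B) = 393.8 kPa. Answer: B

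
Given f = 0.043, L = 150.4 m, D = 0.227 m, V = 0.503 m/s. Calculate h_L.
Formula: h_L = f \frac{L}{D} \frac{V^2}{2g}
h_L = 0.043·(150.4/0.227)·0.503²/(2·9.81) = 0.3674 m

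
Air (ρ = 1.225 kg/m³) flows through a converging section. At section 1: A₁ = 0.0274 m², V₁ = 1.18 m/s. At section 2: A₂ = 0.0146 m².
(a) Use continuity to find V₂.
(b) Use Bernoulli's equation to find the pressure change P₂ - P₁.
(a) Continuity: A₁V₁=A₂V₂ -> V₂=A₁V₁/A₂=0.0274*1.18/0.0146=2.21 m/s
(b) Bernoulli: P₂-P₁=0.5*rho*(V₁^2-V₂^2)/1000=0.5*1.225*(1.18^2-2.21^2)/1000=-0.002139 kPa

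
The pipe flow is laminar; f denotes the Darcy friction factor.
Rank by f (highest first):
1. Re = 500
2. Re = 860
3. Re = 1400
Case 1: f = 0.128
Case 2: f = 0.07442
Case 3: f = 0.04571
Ranking (highest first): 1, 2, 3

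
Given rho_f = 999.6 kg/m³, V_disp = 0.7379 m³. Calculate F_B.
Formula: F_B = \rho_f g V_{disp}
F_B = 999.6·9.81·0.7379 = 7236 N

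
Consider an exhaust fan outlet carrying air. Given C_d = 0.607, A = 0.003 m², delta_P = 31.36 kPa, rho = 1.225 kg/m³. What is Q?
Formula: Q = C_d A \sqrt{\frac{2 \Delta P}{\rho}}
Q = 0.607·0.003·√(2·(31.36·1000)/1.225)·1000 = 412 L/s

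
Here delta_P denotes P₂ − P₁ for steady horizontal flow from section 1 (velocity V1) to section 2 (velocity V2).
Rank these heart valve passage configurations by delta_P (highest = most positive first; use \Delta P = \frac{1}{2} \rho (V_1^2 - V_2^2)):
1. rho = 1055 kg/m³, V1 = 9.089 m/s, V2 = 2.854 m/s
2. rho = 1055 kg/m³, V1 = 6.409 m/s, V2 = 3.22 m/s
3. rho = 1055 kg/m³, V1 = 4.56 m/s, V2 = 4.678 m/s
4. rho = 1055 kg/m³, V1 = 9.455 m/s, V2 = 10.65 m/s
Case 1: delta_P = 39.28 kPa
Case 2: delta_P = 16.2 kPa
Case 3: delta_P = -0.575 kPa
Case 4: delta_P = -12.67 kPa
Ranking (highest first): 1, 2, 3, 4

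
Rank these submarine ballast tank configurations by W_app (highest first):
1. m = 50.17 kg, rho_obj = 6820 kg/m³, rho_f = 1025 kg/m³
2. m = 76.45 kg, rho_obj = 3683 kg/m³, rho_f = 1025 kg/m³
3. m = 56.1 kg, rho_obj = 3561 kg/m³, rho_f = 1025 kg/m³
Case 1: W_app = 418.2 N
Case 2: W_app = 541.3 N
Case 3: W_app = 391.9 N
Ranking (highest first): 2, 1, 3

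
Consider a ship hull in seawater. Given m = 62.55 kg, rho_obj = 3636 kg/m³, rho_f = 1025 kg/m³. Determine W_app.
Formula: W_{app} = mg\left(1 - \frac{\rho_f}{\rho_{obj}}\right)
W_app = 62.55·9.81·(1 − 1025/3636) = 440.6 N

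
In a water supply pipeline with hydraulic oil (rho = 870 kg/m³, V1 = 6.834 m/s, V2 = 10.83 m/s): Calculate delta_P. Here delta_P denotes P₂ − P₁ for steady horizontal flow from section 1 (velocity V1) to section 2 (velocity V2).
Formula: \Delta P = \frac{1}{2} \rho (V_1^2 - V_2^2)
delta_P = 0.5·870·(6.834² − 10.83²)/1000 = -30.7 kPa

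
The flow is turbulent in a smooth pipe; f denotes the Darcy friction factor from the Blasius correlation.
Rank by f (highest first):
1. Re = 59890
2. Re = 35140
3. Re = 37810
Case 1: f = 0.0202
Case 2: f = 0.02308
Case 3: f = 0.02266
Ranking (highest first): 2, 3, 1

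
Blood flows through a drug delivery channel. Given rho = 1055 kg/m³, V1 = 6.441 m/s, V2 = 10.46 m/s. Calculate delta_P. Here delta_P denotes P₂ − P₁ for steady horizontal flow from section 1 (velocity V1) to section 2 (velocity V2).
Formula: \Delta P = \frac{1}{2} \rho (V_1^2 - V_2^2)
delta_P = 0.5·1055·(6.441² − 10.46²)/1000 = -35.83 kPa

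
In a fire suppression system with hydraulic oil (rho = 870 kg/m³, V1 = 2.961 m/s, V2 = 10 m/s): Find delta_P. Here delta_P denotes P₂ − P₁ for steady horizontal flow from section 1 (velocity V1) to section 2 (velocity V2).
Formula: \Delta P = \frac{1}{2} \rho (V_1^2 - V_2^2)
delta_P = 0.5·870·(2.961² − 10²)/1000 = -39.69 kPa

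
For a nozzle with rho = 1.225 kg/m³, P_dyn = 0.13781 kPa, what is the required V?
Formula: P_{dyn} = \frac{1}{2} \rho V^2
Substituting knowns: 0.13781 = 0.5·1.225·V²/1000
Solving for V: V = √(2·(0.13781·1000)/1.225) = 15 m/s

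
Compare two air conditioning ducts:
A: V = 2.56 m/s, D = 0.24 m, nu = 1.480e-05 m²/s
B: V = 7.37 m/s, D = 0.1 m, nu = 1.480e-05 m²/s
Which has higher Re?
Re(A) = 41514, Re(B) = 49797. Answer: B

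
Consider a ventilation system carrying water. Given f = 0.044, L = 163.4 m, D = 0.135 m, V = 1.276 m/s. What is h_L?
Formula: h_L = f \frac{L}{D} \frac{V^2}{2g}
h_L = 0.044·(163.4/0.135)·1.276²/(2·9.81) = 4.42 m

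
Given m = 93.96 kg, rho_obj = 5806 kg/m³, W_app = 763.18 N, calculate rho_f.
Formula: W_{app} = mg\left(1 - \frac{\rho_f}{\rho_{obj}}\right)
Substituting knowns: 763.18 = 93.96·9.81·(1 − rho_f/5806)
Solving for rho_f: rho_f = 5806·(1 − 763.18/(93.96·9.81)) = 998.8 kg/m³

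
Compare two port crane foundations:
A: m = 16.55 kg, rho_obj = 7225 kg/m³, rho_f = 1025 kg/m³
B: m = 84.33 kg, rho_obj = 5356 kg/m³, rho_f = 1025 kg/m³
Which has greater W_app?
W_app(A) = 139.3 N, W_app(B) = 669 N. Answer: B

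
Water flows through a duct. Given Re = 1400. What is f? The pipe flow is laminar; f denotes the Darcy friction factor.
Formula: f = \frac{64}{Re}
f = 64/1400 = 0.04571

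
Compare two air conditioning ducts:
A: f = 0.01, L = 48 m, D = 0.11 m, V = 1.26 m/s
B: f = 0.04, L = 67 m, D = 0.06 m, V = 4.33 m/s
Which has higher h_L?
h_L(A) = 0.3531 m, h_L(B) = 42.68 m. Answer: B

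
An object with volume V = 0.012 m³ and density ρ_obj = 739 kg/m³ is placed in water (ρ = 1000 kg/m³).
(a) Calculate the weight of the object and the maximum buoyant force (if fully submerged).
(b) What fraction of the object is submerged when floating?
(a) W=rho_obj*g*V=739*9.81*0.012=87.0 N; F_B(max)=rho*g*V=1000*9.81*0.012=117.7 N
(b) Floating fraction=rho_obj/rho=739/1000=0.739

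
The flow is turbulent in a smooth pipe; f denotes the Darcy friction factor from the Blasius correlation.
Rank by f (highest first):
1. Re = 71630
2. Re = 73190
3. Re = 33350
Case 1: f = 0.01932
Case 2: f = 0.01921
Case 3: f = 0.02338
Ranking (highest first): 3, 1, 2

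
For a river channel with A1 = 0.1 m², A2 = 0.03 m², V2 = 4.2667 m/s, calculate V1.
Formula: V_2 = \frac{A_1 V_1}{A_2}
Substituting knowns: 4.2667 = 0.1·V1/0.03
Solving for V1: V1 = 4.2667·0.03/0.1 = 1.28 m/s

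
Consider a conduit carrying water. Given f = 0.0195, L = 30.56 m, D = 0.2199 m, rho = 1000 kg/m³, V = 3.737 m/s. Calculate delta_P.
Formula: \Delta P = f \frac{L}{D} \frac{\rho V^2}{2}
delta_P = 0.0195·(30.56/0.2199)·0.5·1000·3.737²/1000 = 18.92 kPa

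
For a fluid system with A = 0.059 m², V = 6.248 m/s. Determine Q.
Formula: Q = A V
Q = 0.059·6.248·1000 = 368.6 L/s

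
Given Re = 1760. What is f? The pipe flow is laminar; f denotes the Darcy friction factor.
Formula: f = \frac{64}{Re}
f = 64/1760 = 0.03636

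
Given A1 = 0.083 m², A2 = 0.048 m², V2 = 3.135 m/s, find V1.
Formula: V_2 = \frac{A_1 V_1}{A_2}
Substituting knowns: 3.135 = 0.083·V1/0.048
Solving for V1: V1 = 3.135·0.048/0.083 = 1.813 m/s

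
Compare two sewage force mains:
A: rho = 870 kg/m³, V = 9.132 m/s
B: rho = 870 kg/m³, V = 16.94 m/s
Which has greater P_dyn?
P_dyn(A) = 36.28 kPa, P_dyn(B) = 124.8 kPa. Answer: B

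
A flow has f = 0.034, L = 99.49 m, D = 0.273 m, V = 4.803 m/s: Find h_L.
Formula: h_L = f \frac{L}{D} \frac{V^2}{2g}
h_L = 0.034·(99.49/0.273)·4.803²/(2·9.81) = 14.57 m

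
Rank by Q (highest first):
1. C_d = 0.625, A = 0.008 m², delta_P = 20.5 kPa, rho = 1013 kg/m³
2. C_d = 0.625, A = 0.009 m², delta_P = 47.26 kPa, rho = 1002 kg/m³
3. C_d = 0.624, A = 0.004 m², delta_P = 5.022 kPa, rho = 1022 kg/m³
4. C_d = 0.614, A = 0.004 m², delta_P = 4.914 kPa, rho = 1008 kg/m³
Case 1: Q = 31.81 L/s
Case 2: Q = 54.63 L/s
Case 3: Q = 7.825 L/s
Case 4: Q = 7.669 L/s
Ranking (highest first): 2, 1, 3, 4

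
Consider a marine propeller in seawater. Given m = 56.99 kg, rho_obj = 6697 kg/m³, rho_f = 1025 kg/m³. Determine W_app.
Formula: W_{app} = mg\left(1 - \frac{\rho_f}{\rho_{obj}}\right)
W_app = 56.99·9.81·(1 − 1025/6697) = 473.5 N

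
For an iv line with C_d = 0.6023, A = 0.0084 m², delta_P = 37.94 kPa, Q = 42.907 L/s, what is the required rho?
Formula: Q = C_d A \sqrt{\frac{2 \Delta P}{\rho}}
Substituting knowns: 42.907 = 0.6023·0.0084·√(2·(37.94·1000)/rho)·1000
Solving for rho: rho = 2·(37.94·1000)/((42.907/1000)/(0.6023·0.0084))² = 1055 kg/m³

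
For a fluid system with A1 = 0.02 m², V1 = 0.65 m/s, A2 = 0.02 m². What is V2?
Formula: V_2 = \frac{A_1 V_1}{A_2}
V2 = 0.02·0.65/0.02 = 0.65 m/s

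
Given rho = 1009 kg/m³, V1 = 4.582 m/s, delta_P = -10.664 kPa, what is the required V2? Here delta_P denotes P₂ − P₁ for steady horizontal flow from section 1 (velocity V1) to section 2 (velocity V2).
Formula: \Delta P = \frac{1}{2} \rho (V_1^2 - V_2^2)
Substituting knowns: -10.664 = 0.5·1009·(4.582² − V2²)/1000
Solving for V2: V2 = √(4.582² − 2·(-10.664·1000)/1009) = 6.491 m/s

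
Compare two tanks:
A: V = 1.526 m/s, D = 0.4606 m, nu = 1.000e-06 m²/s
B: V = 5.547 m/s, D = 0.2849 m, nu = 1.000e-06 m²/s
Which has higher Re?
Re(A) = 702876, Re(B) = 1.580e+06. Answer: B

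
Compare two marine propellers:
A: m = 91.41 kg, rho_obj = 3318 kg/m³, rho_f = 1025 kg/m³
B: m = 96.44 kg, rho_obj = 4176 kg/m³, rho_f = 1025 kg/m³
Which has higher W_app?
W_app(A) = 619.7 N, W_app(B) = 713.9 N. Answer: B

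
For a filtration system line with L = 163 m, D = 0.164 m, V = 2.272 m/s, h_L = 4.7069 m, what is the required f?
Formula: h_L = f \frac{L}{D} \frac{V^2}{2g}
Substituting knowns: 4.7069 = f·(163/0.164)·2.272²/(2·9.81)
Solving for f: f = 4.7069·2·9.81/((163/0.164)·2.272²) = 0.018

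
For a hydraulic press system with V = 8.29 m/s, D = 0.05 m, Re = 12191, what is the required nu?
Formula: Re = \frac{V D}{\nu}
Substituting knowns: 12191 = 8.29·0.05/nu
Solving for nu: nu = 8.29·0.05/12191 = 3.400e-05 m²/s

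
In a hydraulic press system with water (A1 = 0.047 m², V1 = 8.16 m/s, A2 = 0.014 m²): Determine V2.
Formula: V_2 = \frac{A_1 V_1}{A_2}
V2 = 0.047·8.16/0.014 = 27.39 m/s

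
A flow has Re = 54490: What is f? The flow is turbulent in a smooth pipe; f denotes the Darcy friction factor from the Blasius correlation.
Formula: f = \frac{0.316}{Re^{0.25}}
f = 0.316/54490^0.25 = 0.02068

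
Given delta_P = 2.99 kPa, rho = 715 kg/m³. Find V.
Formula: V = \sqrt{\frac{2 \Delta P}{\rho}}
V = √(2·(2.99·1000)/715) = 2.892 m/s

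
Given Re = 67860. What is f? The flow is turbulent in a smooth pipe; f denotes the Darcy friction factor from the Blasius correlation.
Formula: f = \frac{0.316}{Re^{0.25}}
f = 0.316/67860^0.25 = 0.01958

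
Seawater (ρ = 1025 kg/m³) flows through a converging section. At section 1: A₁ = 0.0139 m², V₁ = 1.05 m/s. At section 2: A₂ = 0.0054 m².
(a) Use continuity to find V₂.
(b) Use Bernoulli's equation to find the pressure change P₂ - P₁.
(a) Continuity: A₁V₁=A₂V₂ -> V₂=A₁V₁/A₂=0.0139*1.05/0.0054=2.70 m/s
(b) Bernoulli: P₂-P₁=0.5*rho*(V₁^2-V₂^2)/1000=0.5*1025*(1.05^2-2.70^2)/1000=-3.171 kPa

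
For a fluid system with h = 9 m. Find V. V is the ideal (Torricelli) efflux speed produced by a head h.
Formula: V = \sqrt{2 g h}
V = √(2·9.81·9) = 13.29 m/s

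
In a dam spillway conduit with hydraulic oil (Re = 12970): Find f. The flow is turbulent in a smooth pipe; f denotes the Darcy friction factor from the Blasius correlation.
Formula: f = \frac{0.316}{Re^{0.25}}
f = 0.316/12970^0.25 = 0.02961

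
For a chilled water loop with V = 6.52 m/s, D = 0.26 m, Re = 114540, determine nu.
Formula: Re = \frac{V D}{\nu}
Substituting knowns: 114540 = 6.52·0.26/nu
Solving for nu: nu = 6.52·0.26/114540 = 1.480e-05 m²/s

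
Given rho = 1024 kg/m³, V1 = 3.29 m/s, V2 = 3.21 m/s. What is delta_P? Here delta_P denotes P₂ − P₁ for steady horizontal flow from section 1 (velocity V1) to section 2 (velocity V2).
Formula: \Delta P = \frac{1}{2} \rho (V_1^2 - V_2^2)
delta_P = 0.5·1024·(3.29² − 3.21²)/1000 = 0.2662 kPa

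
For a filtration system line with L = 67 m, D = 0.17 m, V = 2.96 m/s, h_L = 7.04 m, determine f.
Formula: h_L = f \frac{L}{D} \frac{V^2}{2g}
Substituting knowns: 7.04 = f·(67/0.17)·2.96²/(2·9.81)
Solving for f: f = 7.04·2·9.81/((67/0.17)·2.96²) = 0.04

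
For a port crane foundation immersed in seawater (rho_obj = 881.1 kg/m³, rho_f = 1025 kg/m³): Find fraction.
Formula: f_{sub} = \frac{\rho_{obj}}{\rho_f}
fraction = 881.1/1025 = 0.8596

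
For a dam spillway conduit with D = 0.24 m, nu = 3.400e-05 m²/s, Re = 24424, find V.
Formula: Re = \frac{V D}{\nu}
Substituting knowns: 24424 = V·0.24/3.400e-05
Solving for V: V = 24424·3.400e-05/0.24 = 3.46 m/s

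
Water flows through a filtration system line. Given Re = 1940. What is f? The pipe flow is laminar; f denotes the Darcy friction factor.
Formula: f = \frac{64}{Re}
f = 64/1940 = 0.03299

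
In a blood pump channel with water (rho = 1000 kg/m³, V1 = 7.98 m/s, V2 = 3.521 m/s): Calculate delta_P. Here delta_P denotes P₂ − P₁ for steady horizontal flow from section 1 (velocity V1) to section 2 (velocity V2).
Formula: \Delta P = \frac{1}{2} \rho (V_1^2 - V_2^2)
delta_P = 0.5·1000·(7.98² − 3.521²)/1000 = 25.64 kPa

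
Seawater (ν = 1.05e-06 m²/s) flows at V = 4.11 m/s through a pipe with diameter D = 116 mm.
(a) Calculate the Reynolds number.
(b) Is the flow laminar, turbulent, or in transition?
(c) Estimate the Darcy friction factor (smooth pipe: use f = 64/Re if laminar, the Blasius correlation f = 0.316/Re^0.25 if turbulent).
(a) Re = V·D/ν = 4.11·0.116/1.05e-06 = 454060
(b) Flow regime: turbulent (Re > 4000)
(c) Friction factor: f = 0.316/Re^0.25 = 0.316/454060^0.25 = 0.01217 (Blasius is strictly valid for Re ≲ 1e5; used here as the smooth-pipe estimate the problem specifies)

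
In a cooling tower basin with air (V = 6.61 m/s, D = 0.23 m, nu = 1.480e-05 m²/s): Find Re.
Formula: Re = \frac{V D}{\nu}
Re = 6.61·0.23/1.480e-05 = 102723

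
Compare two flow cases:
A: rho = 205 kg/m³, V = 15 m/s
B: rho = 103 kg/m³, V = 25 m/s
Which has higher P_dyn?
P_dyn(A) = 23.06 kPa, P_dyn(B) = 32.19 kPa. Answer: B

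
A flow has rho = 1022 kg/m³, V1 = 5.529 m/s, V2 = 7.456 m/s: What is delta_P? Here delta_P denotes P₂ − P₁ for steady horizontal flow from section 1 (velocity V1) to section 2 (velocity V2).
Formula: \Delta P = \frac{1}{2} \rho (V_1^2 - V_2^2)
delta_P = 0.5·1022·(5.529² − 7.456²)/1000 = -12.79 kPa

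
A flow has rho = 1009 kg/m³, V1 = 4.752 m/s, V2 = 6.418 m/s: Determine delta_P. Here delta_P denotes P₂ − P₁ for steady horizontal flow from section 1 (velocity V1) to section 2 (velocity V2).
Formula: \Delta P = \frac{1}{2} \rho (V_1^2 - V_2^2)
delta_P = 0.5·1009·(4.752² − 6.418²)/1000 = -9.388 kPa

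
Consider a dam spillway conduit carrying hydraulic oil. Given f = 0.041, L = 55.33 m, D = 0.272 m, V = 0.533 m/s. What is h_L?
Formula: h_L = f \frac{L}{D} \frac{V^2}{2g}
h_L = 0.041·(55.33/0.272)·0.533²/(2·9.81) = 0.1208 m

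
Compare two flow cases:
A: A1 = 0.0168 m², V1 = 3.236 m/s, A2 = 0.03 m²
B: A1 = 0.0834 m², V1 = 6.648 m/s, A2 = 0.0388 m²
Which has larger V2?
V2(A) = 1.812 m/s, V2(B) = 14.29 m/s. Answer: B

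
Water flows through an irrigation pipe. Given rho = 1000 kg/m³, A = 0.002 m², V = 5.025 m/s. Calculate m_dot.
Formula: \dot{m} = \rho A V
m_dot = 1000·0.002·5.025 = 10.05 kg/s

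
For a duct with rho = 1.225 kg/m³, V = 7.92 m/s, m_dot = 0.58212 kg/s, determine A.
Formula: \dot{m} = \rho A V
Substituting knowns: 0.58212 = 1.225·A·7.92
Solving for A: A = 0.58212/(1.225·7.92) = 0.06 m²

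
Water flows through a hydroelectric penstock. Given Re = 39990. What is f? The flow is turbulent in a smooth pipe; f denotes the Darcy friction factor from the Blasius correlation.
Formula: f = \frac{0.316}{Re^{0.25}}
f = 0.316/39990^0.25 = 0.02235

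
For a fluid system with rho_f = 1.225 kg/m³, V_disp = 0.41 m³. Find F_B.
Formula: F_B = \rho_f g V_{disp}
F_B = 1.225·9.81·0.41 = 4.927 N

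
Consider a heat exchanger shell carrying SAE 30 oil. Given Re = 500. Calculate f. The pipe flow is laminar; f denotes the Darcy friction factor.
Formula: f = \frac{64}{Re}
f = 64/500 = 0.128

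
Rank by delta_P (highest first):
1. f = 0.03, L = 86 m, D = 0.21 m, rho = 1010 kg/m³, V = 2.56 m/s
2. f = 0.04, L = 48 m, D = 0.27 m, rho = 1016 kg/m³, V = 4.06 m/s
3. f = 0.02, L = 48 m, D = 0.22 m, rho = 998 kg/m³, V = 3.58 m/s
Case 1: delta_P = 40.66 kPa
Case 2: delta_P = 59.55 kPa
Case 3: delta_P = 27.91 kPa
Ranking (highest first): 2, 1, 3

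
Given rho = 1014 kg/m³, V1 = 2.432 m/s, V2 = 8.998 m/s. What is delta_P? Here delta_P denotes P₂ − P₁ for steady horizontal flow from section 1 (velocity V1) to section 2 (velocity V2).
Formula: \Delta P = \frac{1}{2} \rho (V_1^2 - V_2^2)
delta_P = 0.5·1014·(2.432² − 8.998²)/1000 = -38.05 kPa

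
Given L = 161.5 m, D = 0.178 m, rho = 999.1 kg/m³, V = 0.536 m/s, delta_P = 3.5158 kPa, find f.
Formula: \Delta P = f \frac{L}{D} \frac{\rho V^2}{2}
Substituting knowns: 3.5158 = f·(161.5/0.178)·0.5·999.1·0.536²/1000
Solving for f: f = (3.5158·1000)/((161.5/0.178)·0.5·999.1·0.536²) = 0.027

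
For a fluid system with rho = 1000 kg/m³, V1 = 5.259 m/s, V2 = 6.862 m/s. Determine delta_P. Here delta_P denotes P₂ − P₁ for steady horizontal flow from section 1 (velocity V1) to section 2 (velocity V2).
Formula: \Delta P = \frac{1}{2} \rho (V_1^2 - V_2^2)
delta_P = 0.5·1000·(5.259² − 6.862²)/1000 = -9.715 kPa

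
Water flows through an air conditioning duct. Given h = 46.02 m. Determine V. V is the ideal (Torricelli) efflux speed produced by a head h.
Formula: V = \sqrt{2 g h}
V = √(2·9.81·46.02) = 30.05 m/s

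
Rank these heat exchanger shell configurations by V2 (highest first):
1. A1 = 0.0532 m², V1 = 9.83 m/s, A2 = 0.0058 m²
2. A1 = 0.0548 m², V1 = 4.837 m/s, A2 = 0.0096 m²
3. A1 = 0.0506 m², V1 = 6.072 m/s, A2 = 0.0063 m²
Case 1: V2 = 90.16 m/s
Case 2: V2 = 27.61 m/s
Case 3: V2 = 48.77 m/s
Ranking (highest first): 1, 3, 2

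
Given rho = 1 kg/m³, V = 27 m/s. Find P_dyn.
Formula: P_{dyn} = \frac{1}{2} \rho V^2
P_dyn = 0.5·1·27²/1000 = 0.3645 kPa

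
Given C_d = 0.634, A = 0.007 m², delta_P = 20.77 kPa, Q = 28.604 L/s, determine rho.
Formula: Q = C_d A \sqrt{\frac{2 \Delta P}{\rho}}
Substituting knowns: 28.604 = 0.634·0.007·√(2·(20.77·1000)/rho)·1000
Solving for rho: rho = 2·(20.77·1000)/((28.604/1000)/(0.634·0.007))² = 1000 kg/m³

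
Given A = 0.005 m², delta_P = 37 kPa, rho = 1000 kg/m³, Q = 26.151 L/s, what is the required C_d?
Formula: Q = C_d A \sqrt{\frac{2 \Delta P}{\rho}}
Substituting knowns: 26.151 = C_d·0.005·√(2·(37·1000)/1000)·1000
Solving for C_d: C_d = (26.151/1000)/(0.005·√(2·(37·1000)/1000)) = 0.608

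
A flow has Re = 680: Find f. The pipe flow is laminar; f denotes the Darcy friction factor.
Formula: f = \frac{64}{Re}
f = 64/680 = 0.09412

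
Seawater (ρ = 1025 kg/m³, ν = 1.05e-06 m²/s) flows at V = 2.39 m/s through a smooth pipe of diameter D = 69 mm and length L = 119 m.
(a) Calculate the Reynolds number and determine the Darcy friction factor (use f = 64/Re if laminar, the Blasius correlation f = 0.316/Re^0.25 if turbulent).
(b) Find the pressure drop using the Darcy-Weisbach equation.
(a) Re = V·D/ν = 2.39·0.069/1.05e-06 = 157060 → turbulent (Re > 4000); f = 0.316/Re^0.25 = 0.316/157060^0.25 = 0.015873 (Blasius is strictly valid for Re ≲ 1e5; used here as the smooth-pipe estimate the problem specifies)
(b) Darcy-Weisbach: ΔP = f·(L/D)·½ρV²/1000 = 0.015873·(119/0.069)·½·1025·2.39²/1000 = 80.14 kPa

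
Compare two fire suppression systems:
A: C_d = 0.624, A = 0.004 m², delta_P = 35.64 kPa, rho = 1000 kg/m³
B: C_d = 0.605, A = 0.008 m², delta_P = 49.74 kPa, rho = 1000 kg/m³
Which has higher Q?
Q(A) = 21.07 L/s, Q(B) = 48.27 L/s. Answer: B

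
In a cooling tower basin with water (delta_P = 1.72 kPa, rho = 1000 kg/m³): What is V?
Formula: V = \sqrt{\frac{2 \Delta P}{\rho}}
V = √(2·(1.72·1000)/1000) = 1.855 m/s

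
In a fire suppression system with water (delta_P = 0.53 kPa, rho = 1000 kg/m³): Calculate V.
Formula: V = \sqrt{\frac{2 \Delta P}{\rho}}
V = √(2·(0.53·1000)/1000) = 1.03 m/s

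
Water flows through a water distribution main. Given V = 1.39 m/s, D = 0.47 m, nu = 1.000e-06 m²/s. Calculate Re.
Formula: Re = \frac{V D}{\nu}
Re = 1.39·0.47/1.000e-06 = 653300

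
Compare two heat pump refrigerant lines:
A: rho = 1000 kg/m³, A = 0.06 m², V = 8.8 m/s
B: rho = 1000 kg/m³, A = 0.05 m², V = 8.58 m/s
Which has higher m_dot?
m_dot(A) = 528 kg/s, m_dot(B) = 429 kg/s. Answer: A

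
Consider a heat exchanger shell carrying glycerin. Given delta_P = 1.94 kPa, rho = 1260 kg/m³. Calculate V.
Formula: V = \sqrt{\frac{2 \Delta P}{\rho}}
V = √(2·(1.94·1000)/1260) = 1.755 m/s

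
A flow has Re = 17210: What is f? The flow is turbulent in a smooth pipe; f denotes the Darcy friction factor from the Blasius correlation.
Formula: f = \frac{0.316}{Re^{0.25}}
f = 0.316/17210^0.25 = 0.02759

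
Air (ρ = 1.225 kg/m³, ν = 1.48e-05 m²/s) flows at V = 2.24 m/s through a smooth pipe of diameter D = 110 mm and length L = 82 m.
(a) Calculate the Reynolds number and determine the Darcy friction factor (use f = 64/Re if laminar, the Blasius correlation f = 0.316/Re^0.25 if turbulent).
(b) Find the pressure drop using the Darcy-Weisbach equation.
(a) Re = V·D/ν = 2.24·0.11/1.48e-05 = 16649 → turbulent (Re > 4000); f = 0.316/Re^0.25 = 0.316/16649^0.25 = 0.027819
(b) Darcy-Weisbach: ΔP = f·(L/D)·½ρV²/1000 = 0.027819·(82/0.110)·½·1.225·2.24²/1000 = 0.06373 kPa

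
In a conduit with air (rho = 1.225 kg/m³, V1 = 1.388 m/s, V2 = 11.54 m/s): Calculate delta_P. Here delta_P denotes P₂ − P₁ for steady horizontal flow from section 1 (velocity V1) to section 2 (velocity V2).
Formula: \Delta P = \frac{1}{2} \rho (V_1^2 - V_2^2)
delta_P = 0.5·1.225·(1.388² − 11.54²)/1000 = -0.08039 kPa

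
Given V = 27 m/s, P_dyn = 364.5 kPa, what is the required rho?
Formula: P_{dyn} = \frac{1}{2} \rho V^2
Substituting knowns: 364.5 = 0.5·rho·27²/1000
Solving for rho: rho = 2·(364.5·1000)/27² = 1000 kg/m³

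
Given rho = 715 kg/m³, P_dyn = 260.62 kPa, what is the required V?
Formula: P_{dyn} = \frac{1}{2} \rho V^2
Substituting knowns: 260.62 = 0.5·715·V²/1000
Solving for V: V = √(2·(260.62·1000)/715) = 27 m/s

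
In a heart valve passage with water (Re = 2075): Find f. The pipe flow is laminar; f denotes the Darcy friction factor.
Formula: f = \frac{64}{Re}
f = 64/2075 = 0.03084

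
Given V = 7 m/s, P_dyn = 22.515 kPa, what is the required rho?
Formula: P_{dyn} = \frac{1}{2} \rho V^2
Substituting knowns: 22.515 = 0.5·rho·7²/1000
Solving for rho: rho = 2·(22.515·1000)/7² = 919 kg/m³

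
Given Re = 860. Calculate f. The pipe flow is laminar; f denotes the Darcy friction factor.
Formula: f = \frac{64}{Re}
f = 64/860 = 0.07442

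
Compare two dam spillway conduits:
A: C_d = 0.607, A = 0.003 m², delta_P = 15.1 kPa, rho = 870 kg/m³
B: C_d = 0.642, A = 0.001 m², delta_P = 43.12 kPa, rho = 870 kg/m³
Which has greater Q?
Q(A) = 10.73 L/s, Q(B) = 6.392 L/s. Answer: A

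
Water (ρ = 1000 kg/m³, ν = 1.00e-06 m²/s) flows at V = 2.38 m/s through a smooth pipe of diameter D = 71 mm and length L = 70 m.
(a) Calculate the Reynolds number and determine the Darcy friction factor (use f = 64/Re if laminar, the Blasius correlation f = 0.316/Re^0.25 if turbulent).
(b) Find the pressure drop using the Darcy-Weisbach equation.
(a) Re = V·D/ν = 2.38·0.071/1.00e-06 = 168980 → turbulent (Re > 4000); f = 0.316/Re^0.25 = 0.316/168980^0.25 = 0.015586 (Blasius is strictly valid for Re ≲ 1e5; used here as the smooth-pipe estimate the problem specifies)
(b) Darcy-Weisbach: ΔP = f·(L/D)·½ρV²/1000 = 0.015586·(70/0.071)·½·1000·2.38²/1000 = 43.52 kPa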